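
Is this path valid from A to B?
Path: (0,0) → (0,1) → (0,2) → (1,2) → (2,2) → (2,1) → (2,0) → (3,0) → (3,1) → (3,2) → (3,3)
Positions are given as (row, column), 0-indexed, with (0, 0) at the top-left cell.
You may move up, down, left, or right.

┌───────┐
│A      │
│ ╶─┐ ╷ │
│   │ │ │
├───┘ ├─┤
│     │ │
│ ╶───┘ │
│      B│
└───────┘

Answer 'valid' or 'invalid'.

Checking path validity:
Result: All consecutive moves are passable.

valid

Correct solution:

┌───────┐
│A → ↓  │
│ ╶─┐ ╷ │
│   │↓│ │
├───┘ ├─┤
│↓ ← ↲│ │
│ ╶───┘ │
│↳ → → B│
└───────┘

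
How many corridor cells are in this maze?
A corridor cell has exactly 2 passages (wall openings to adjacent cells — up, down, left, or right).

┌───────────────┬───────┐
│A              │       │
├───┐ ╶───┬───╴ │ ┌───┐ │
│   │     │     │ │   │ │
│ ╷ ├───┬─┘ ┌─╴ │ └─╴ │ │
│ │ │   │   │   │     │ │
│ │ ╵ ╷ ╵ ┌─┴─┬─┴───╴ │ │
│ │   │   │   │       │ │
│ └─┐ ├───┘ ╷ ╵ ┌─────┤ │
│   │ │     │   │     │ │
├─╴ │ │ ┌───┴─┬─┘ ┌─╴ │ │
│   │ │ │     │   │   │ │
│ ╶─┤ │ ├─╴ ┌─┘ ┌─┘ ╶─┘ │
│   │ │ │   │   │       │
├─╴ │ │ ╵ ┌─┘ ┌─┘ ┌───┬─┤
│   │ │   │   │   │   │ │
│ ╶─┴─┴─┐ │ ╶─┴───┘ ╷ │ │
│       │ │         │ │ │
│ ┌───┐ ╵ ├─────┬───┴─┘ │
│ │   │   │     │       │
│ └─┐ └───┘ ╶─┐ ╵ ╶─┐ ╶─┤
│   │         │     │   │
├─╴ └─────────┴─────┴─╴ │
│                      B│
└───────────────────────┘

Counting cells with exactly 2 passages:
Total corridor cells: 118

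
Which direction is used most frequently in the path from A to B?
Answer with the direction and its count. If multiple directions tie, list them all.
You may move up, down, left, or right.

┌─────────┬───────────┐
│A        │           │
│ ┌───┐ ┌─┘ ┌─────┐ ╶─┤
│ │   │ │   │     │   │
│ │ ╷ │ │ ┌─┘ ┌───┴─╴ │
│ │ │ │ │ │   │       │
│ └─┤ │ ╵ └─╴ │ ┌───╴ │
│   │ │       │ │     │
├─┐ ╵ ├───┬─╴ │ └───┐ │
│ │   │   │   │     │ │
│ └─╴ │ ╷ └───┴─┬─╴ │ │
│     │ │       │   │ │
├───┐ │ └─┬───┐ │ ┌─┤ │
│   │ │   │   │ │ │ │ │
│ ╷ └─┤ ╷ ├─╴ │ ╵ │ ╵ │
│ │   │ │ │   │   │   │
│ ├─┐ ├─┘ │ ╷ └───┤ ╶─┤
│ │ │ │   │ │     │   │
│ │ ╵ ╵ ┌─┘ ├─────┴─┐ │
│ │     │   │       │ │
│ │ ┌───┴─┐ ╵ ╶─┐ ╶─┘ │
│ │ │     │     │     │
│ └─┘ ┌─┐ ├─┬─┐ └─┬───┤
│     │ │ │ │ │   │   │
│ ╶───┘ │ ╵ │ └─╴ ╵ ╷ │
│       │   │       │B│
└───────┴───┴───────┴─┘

Directions: right, right, right, down, down, down, right, up, up, right, up, right, right, right, right, down, right, down, down, down, down, down, down, left, down, right, down, down, left, left, up, left, left, down, right, down, right, down, right, up, right, down
Counts: {'right': 15, 'down': 17, 'up': 5, 'left': 5}
Most common: down (17 times)

Solution:

┌─────────┬───────────┐
│A → → ↓  │↱ → → → ↓  │
│ ┌───┐ ┌─┘ ┌─────┐ ╶─┤
│ │   │↓│↱ ↑│     │↳ ↓│
│ │ ╷ │ │ ┌─┘ ┌───┴─╴ │
│ │ │ │↓│↑│   │      ↓│
│ └─┤ │ ╵ └─╴ │ ┌───╴ │
│   │ │↳ ↑    │ │    ↓│
├─┐ ╵ ├───┬─╴ │ └───┐ │
│ │   │   │   │     │↓│
│ └─╴ │ ╷ └───┴─┬─╴ │ │
│     │ │       │   │↓│
├───┐ │ └─┬───┐ │ ┌─┤ │
│   │ │   │   │ │ │ │↓│
│ ╷ └─┤ ╷ ├─╴ │ ╵ │ ╵ │
│ │   │ │ │   │   │↓ ↲│
│ ├─┐ ├─┘ │ ╷ └───┤ ╶─┤
│ │ │ │   │ │     │↳ ↓│
│ │ ╵ ╵ ┌─┘ ├─────┴─┐ │
│ │     │   │↓ ← ↰  │↓│
│ │ ┌───┴─┐ ╵ ╶─┐ ╶─┘ │
│ │ │     │  ↳ ↓│↑ ← ↲│
│ └─┘ ┌─┐ ├─┬─┐ └─┬───┤
│     │ │ │ │ │↳ ↓│↱ ↓│
│ ╶───┘ │ ╵ │ └─╴ ╵ ╷ │
│       │   │    ↳ ↑│B│
└───────┴───┴───────┴─┘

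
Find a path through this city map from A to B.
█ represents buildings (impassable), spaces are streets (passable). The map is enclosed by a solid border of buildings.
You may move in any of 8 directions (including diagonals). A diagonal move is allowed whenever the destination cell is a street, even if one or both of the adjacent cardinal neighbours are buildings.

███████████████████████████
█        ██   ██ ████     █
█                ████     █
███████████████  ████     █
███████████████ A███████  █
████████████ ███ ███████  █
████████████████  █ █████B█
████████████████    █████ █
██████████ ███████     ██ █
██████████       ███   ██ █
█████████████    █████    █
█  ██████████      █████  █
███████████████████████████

Finding the shortest path from A to B:
Movement: 8-directional
Path length: 13 steps
Directions: down → down-right → down-right → right → down-right → right → down-right → down-right → right → up-right → up → up → up

Solution:

███████████████████████████
█        ██   ██ ████     █
█                ████     █
███████████████  ████     █
███████████████ A███████  █
████████████ ███↘███████  █
████████████████ ↘█ █████B█
████████████████  →↘█████↑█
██████████ ███████  →↘ ██↑█
██████████       ███  ↘██↑█
█████████████    █████ →↗ █
█  ██████████      █████  █
███████████████████████████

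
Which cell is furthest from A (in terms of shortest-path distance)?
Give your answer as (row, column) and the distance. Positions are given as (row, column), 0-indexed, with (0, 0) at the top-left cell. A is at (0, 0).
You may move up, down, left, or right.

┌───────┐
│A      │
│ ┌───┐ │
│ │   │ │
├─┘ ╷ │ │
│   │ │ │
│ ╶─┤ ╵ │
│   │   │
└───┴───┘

Computing BFS distances from A to all cells:
Furthest cell: (3, 1)
Distance: 14 steps

Path from A to the furthest cell:

┌───────┐
│A → → ↓│
│ ┌───┐ │
│ │↓ ↰│↓│
├─┘ ╷ │ │
│↓ ↲│↑│↓│
│ ╶─┤ ╵ │
│↳ B│↑ ↲│
└───┴───┘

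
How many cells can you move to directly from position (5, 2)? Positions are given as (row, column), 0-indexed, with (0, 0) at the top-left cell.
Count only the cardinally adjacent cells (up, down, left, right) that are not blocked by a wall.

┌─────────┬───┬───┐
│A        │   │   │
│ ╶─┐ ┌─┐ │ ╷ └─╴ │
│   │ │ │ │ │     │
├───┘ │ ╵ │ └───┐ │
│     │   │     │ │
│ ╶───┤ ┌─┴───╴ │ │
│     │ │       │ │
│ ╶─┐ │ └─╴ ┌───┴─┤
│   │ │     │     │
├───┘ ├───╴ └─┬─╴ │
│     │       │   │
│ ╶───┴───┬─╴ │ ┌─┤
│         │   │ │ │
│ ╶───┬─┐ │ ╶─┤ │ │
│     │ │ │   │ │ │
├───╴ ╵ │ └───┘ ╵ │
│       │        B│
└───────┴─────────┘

Checking passable neighbors of (5, 2):
Neighbors: (4, 2), (5, 1)
Count: 2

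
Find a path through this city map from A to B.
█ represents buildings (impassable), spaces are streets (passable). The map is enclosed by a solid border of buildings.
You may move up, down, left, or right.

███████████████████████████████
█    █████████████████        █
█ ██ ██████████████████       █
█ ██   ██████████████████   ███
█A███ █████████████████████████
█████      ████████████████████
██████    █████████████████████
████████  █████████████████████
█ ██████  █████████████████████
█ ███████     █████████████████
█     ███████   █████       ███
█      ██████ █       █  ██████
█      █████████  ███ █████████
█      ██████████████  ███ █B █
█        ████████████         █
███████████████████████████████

Finding the shortest path from A to B:
Movement: cardinal only
Path length: 44 steps
Directions: up → up → up → right → right → right → down → down → right → down → down → right → down → right → right → down → down → right → down → right → right → right → right → down → right → right → down → right → right → right → right → right → right → down → down → down → right → right → right → right → right → right → right → up

Solution:

███████████████████████████████
█↱→→↓█████████████████        █
█↑██↓██████████████████       █
█↑██↳↓ ██████████████████   ███
█A███↓█████████████████████████
█████↳↓    ████████████████████
██████↳→↓ █████████████████████
████████↓ █████████████████████
█ ██████↳↓█████████████████████
█ ███████↳→→→↓█████████████████
█     ███████↳→↓█████       ███
█      ██████ █↳→→→→→↓█  ██████
█      █████████  ███↓█████████
█      ██████████████↓ ███ █B █
█        ████████████↳→→→→→→↑ █
███████████████████████████████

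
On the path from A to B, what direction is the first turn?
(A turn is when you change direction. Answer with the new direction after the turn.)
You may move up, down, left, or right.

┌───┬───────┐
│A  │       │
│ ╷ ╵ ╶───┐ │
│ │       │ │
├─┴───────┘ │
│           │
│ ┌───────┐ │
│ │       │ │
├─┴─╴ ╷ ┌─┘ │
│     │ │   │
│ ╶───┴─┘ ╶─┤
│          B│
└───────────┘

Directions: right, down, right, up, right, right, right, down, down, down, down, left, down, right
First turn direction: down

Solution:

┌───┬───────┐
│A ↓│↱ → → ↓│
│ ╷ ╵ ╶───┐ │
│ │↳ ↑    │↓│
├─┴───────┘ │
│          ↓│
│ ┌───────┐ │
│ │       │↓│
├─┴─╴ ╷ ┌─┘ │
│     │ │↓ ↲│
│ ╶───┴─┘ ╶─┤
│        ↳ B│
└───────────┘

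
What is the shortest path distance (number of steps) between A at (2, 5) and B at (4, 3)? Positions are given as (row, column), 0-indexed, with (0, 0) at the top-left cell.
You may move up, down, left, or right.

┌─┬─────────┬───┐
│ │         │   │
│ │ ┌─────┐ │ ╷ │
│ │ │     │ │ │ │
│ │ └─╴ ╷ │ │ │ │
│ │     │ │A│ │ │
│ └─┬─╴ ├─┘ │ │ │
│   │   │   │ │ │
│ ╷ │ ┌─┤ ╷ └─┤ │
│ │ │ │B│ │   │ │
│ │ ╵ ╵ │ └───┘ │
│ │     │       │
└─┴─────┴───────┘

Finding path from (2, 5) to (4, 3):
Path: (2,5) → (1,5) → (0,5) → (0,4) → (0,3) → (0,2) → (0,1) → (1,1) → (2,1) → (2,2) → (2,3) → (3,3) → (3,2) → (4,2) → (5,2) → (5,3) → (4,3)
Distance: 16 steps

Solution:

┌─┬─────────┬───┐
│ │↓ ← ← ← ↰│   │
│ │ ┌─────┐ │ ╷ │
│ │↓│     │↑│ │ │
│ │ └─╴ ╷ │ │ │ │
│ │↳ → ↓│ │A│ │ │
│ └─┬─╴ ├─┘ │ │ │
│   │↓ ↲│   │ │ │
│ ╷ │ ┌─┤ ╷ └─┤ │
│ │ │↓│B│ │   │ │
│ │ ╵ ╵ │ └───┘ │
│ │  ↳ ↑│       │
└─┴─────┴───────┘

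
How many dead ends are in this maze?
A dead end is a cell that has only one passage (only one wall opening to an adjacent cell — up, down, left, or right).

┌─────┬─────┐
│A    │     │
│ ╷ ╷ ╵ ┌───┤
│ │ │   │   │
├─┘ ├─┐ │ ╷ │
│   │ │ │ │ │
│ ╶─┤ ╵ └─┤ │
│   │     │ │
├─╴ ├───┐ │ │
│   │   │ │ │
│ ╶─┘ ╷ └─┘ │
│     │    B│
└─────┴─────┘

Checking each cell for number of passages:

Dead ends found at positions:
  (0, 5)
  (1, 0)
  (2, 2)
  (2, 4)
  (4, 4)
Total dead ends: 5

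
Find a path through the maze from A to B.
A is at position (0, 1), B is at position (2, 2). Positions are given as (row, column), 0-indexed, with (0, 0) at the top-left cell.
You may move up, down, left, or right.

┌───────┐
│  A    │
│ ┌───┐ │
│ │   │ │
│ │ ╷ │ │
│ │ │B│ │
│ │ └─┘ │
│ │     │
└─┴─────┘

Finding the shortest path from (0, 1) to (2, 2):
Path length: 11 steps
Directions: right → right → down → down → down → left → left → up → up → right → down

Solution:

┌───────┐
│  A → ↓│
│ ┌───┐ │
│ │↱ ↓│↓│
│ │ ╷ │ │
│ │↑│B│↓│
│ │ └─┘ │
│ │↑ ← ↲│
└─┴─────┘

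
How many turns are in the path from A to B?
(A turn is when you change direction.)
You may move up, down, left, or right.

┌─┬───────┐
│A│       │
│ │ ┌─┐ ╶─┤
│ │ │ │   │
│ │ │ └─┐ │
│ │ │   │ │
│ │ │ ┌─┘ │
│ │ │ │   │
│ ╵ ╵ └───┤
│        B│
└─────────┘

Directions: down, down, down, down, right, right, right, right
Number of turns: 1

Solution:

┌─┬───────┐
│A│       │
│ │ ┌─┐ ╶─┤
│↓│ │ │   │
│ │ │ └─┐ │
│↓│ │   │ │
│ │ │ ┌─┘ │
│↓│ │ │   │
│ ╵ ╵ └───┤
│↳ → → → B│
└─────────┘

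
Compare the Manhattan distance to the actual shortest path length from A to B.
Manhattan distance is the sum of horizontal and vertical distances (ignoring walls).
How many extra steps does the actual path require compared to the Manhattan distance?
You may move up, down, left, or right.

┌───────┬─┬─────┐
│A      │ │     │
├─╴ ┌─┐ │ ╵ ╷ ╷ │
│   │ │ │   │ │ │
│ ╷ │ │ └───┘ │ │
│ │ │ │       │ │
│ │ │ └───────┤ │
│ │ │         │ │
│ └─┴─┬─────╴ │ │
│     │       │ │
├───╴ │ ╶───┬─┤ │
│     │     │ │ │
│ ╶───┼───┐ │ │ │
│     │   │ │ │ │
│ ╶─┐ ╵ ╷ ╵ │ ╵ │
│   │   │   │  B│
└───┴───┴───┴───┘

Manhattan distance: |7 - 0| + |7 - 0| = 14
Actual path length: 18
Extra steps: 18 - 14 = 4

Solution:

┌───────┬─┬─────┐
│A → → ↓│ │  ↱ ↓│
├─╴ ┌─┐ │ ╵ ╷ ╷ │
│   │ │↓│   │↑│↓│
│ ╷ │ │ └───┘ │ │
│ │ │ │↳ → → ↑│↓│
│ │ │ └───────┤ │
│ │ │         │↓│
│ └─┴─┬─────╴ │ │
│     │       │↓│
├───╴ │ ╶───┬─┤ │
│     │     │ │↓│
│ ╶───┼───┐ │ │ │
│     │   │ │ │↓│
│ ╶─┐ ╵ ╷ ╵ │ ╵ │
│   │   │   │  B│
└───┴───┴───┴───┘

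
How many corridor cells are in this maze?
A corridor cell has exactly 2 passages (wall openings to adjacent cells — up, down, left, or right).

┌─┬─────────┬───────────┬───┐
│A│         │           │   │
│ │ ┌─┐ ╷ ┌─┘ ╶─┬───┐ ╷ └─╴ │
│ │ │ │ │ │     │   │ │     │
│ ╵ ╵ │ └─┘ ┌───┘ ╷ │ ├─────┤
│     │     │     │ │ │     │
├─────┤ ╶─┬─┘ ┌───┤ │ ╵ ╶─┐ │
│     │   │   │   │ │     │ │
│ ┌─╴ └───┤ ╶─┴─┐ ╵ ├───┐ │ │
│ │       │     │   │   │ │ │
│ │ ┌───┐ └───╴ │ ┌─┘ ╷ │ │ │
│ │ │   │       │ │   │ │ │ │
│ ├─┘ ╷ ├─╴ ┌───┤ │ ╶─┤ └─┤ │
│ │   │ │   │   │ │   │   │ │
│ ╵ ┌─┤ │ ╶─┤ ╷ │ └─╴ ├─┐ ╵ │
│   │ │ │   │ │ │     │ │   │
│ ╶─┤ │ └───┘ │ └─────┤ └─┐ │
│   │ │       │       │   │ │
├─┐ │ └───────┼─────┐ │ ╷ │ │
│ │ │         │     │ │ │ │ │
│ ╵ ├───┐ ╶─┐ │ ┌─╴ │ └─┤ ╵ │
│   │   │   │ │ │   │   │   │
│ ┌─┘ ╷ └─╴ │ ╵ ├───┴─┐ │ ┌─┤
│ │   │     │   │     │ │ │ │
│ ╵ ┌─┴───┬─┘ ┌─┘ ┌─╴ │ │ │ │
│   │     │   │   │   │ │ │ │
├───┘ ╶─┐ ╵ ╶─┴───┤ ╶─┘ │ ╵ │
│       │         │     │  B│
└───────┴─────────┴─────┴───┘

Counting cells with exactly 2 passages:
Total corridor cells: 156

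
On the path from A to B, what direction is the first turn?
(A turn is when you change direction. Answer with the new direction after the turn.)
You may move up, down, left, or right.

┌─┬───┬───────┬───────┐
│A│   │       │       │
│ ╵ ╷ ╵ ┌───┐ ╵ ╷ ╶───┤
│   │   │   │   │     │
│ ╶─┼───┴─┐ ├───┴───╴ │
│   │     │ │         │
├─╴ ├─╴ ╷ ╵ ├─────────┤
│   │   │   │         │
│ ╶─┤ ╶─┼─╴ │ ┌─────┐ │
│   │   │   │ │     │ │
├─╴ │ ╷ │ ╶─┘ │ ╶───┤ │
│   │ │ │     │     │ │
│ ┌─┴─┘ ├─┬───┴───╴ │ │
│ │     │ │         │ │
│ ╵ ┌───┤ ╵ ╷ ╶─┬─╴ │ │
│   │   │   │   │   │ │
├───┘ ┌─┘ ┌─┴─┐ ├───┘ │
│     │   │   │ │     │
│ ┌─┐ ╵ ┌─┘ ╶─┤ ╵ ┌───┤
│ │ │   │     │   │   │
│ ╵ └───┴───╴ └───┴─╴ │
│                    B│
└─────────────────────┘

Directions: down, down, right, down, left, down, right, down, left, down, down, right, up, right, right, up, up, left, up, right, up, right, down, right, down, left, down, right, right, up, up, right, right, right, right, down, down, down, down, down, left, left, down, left, up, up, left, up, left, down, left, down, left, down, left, up, left, left, down, down, right, right, right, right, right, right, right, right, right, right
First turn direction: right

Solution:

┌─┬───┬───────┬───────┐
│A│   │       │       │
│ ╵ ╷ ╵ ┌───┐ ╵ ╷ ╶───┤
│↓  │   │   │   │     │
│ ╶─┼───┴─┐ ├───┴───╴ │
│↳ ↓│  ↱ ↓│ │         │
├─╴ ├─╴ ╷ ╵ ├─────────┤
│↓ ↲│↱ ↑│↳ ↓│↱ → → → ↓│
│ ╶─┤ ╶─┼─╴ │ ┌─────┐ │
│↳ ↓│↑ ↰│↓ ↲│↑│     │↓│
├─╴ │ ╷ │ ╶─┘ │ ╶───┤ │
│↓ ↲│ │↑│↳ → ↑│     │↓│
│ ┌─┴─┘ ├─┬───┴───╴ │ │
│↓│↱ → ↑│ │↓ ↰      │↓│
│ ╵ ┌───┤ ╵ ╷ ╶─┬─╴ │ │
│↳ ↑│   │↓ ↲│↑ ↰│   │↓│
├───┘ ┌─┘ ┌─┴─┐ ├───┘ │
│↓ ← ↰│↓ ↲│   │↑│↓ ← ↲│
│ ┌─┐ ╵ ┌─┘ ╶─┤ ╵ ┌───┤
│↓│ │↑ ↲│     │↑ ↲│   │
│ ╵ └───┴───╴ └───┴─╴ │
│↳ → → → → → → → → → B│
└─────────────────────┘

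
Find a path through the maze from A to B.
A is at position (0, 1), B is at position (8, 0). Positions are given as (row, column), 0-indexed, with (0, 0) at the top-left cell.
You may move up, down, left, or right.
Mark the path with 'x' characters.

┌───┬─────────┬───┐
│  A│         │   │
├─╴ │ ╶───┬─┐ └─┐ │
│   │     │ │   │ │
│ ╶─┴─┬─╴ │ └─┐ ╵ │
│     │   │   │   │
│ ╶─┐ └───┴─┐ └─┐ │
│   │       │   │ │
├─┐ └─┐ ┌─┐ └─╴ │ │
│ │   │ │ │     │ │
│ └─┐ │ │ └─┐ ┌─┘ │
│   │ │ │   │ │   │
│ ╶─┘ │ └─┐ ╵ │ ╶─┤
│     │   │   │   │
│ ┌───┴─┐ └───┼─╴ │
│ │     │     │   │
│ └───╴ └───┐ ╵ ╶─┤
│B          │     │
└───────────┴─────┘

Finding the shortest path from (0, 1) to (8, 0):
Path length: 13 steps
Directions: down → left → down → down → right → down → right → down → down → left → left → down → down

Solution:

┌───┬─────────┬───┐
│  A│         │   │
├─╴ │ ╶───┬─┐ └─┐ │
│x x│     │ │   │ │
│ ╶─┴─┬─╴ │ └─┐ ╵ │
│x    │   │   │   │
│ ╶─┐ └───┴─┐ └─┐ │
│x x│       │   │ │
├─┐ └─┐ ┌─┐ └─╴ │ │
│ │x x│ │ │     │ │
│ └─┐ │ │ └─┐ ┌─┘ │
│   │x│ │   │ │   │
│ ╶─┘ │ └─┐ ╵ │ ╶─┤
│x x x│   │   │   │
│ ┌───┴─┐ └───┼─╴ │
│x│     │     │   │
│ └───╴ └───┐ ╵ ╶─┤
│B          │     │
└───────────┴─────┘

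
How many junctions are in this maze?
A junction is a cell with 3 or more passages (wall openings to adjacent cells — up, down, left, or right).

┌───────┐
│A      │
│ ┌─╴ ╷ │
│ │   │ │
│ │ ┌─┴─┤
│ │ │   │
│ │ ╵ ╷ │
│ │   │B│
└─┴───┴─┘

Checking each cell for number of passages:

Junctions found (3+ passages):
  (0, 2): 3 passages
Total junctions: 1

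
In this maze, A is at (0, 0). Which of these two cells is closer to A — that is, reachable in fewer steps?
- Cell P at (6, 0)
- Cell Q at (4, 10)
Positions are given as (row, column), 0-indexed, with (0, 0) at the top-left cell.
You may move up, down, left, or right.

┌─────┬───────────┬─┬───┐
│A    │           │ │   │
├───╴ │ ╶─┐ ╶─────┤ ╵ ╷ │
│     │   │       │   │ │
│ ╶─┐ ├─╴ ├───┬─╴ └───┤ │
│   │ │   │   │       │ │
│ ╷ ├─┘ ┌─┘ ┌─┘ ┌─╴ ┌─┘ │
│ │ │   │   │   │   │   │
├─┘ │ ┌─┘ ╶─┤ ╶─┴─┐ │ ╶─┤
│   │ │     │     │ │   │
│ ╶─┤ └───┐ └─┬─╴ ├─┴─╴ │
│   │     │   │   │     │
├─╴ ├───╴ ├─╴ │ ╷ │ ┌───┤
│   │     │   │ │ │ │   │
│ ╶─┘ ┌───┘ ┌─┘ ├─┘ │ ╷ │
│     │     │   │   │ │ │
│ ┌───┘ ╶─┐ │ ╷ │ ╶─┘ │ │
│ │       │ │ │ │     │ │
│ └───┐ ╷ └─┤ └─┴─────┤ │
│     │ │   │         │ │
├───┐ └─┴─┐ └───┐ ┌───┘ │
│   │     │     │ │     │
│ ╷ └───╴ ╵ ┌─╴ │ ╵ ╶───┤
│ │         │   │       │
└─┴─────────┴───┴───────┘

Shortest path A → P at (6, 0): 14 steps
Shortest path A → Q at (4, 10): 76 steps

P is closer (14 steps vs 76 steps).

Path to P:

┌─────┬───────────┬─┬───┐
│A → ↓│           │ │   │
├───╴ │ ╶─┐ ╶─────┤ ╵ ╷ │
│↓ ← ↲│   │       │   │ │
│ ╶─┐ ├─╴ ├───┬─╴ └───┤ │
│↳ ↓│ │   │   │       │ │
│ ╷ ├─┘ ┌─┘ ┌─┘ ┌─╴ ┌─┘ │
│ │↓│   │   │   │   │   │
├─┘ │ ┌─┘ ╶─┤ ╶─┴─┐ │ ╶─┤
│↓ ↲│ │     │     │ │   │
│ ╶─┤ └───┐ └─┬─╴ ├─┴─╴ │
│↳ ↓│     │   │   │     │
├─╴ ├───╴ ├─╴ │ ╷ │ ┌───┤
│P ↲│     │   │ │ │ │   │
│ ╶─┘ ┌───┘ ┌─┘ ├─┘ │ ╷ │
│     │     │   │   │ │ │
│ ┌───┘ ╶─┐ │ ╷ │ ╶─┘ │ │
│ │       │ │ │ │     │ │
│ └───┐ ╷ └─┤ └─┴─────┤ │
│     │ │   │         │ │
├───┐ └─┴─┐ └───┐ ┌───┘ │
│   │     │     │ │     │
│ ╷ └───╴ ╵ ┌─╴ │ ╵ ╶───┤
│ │         │   │       │
└─┴─────────┴───┴───────┘

Path to Q:

┌─────┬───────────┬─┬───┐
│A → ↓│↱ → ↓      │ │   │
├───╴ │ ╶─┐ ╶─────┤ ╵ ╷ │
│↓ ← ↲│↑ ↰│↳ → → ↓│   │ │
│ ╶─┐ ├─╴ ├───┬─╴ └───┤ │
│↳ ↓│ │↱ ↑│   │↓ ↲    │ │
│ ╷ ├─┘ ┌─┘ ┌─┘ ┌─╴ ┌─┘ │
│ │↓│↱ ↑│   │↓ ↲│   │   │
├─┘ │ ┌─┘ ╶─┤ ╶─┴─┐ │ ╶─┤
│↓ ↲│↑│     │↳ → ↓│ │Q ↰│
│ ╶─┤ └───┐ └─┬─╴ ├─┴─╴ │
│↳ ↓│↑ ← ↰│   │↓ ↲│↱ → ↑│
├─╴ ├───╴ ├─╴ │ ╷ │ ┌───┤
│↓ ↲│↱ → ↑│   │↓│ │↑│↓ ↰│
│ ╶─┘ ┌───┘ ┌─┘ ├─┘ │ ╷ │
│↳ → ↑│     │↓ ↲│↱ ↑│↓│↑│
│ ┌───┘ ╶─┐ │ ╷ │ ╶─┘ │ │
│ │       │ │↓│ │↑ ← ↲│↑│
│ └───┐ ╷ └─┤ └─┴─────┤ │
│     │ │   │↳ → ↓    │↑│
├───┐ └─┴─┐ └───┐ ┌───┘ │
│   │     │     │↓│↱ → ↑│
│ ╷ └───╴ ╵ ┌─╴ │ ╵ ╶───┤
│ │         │   │↳ ↑    │
└─┴─────────┴───┴───────┘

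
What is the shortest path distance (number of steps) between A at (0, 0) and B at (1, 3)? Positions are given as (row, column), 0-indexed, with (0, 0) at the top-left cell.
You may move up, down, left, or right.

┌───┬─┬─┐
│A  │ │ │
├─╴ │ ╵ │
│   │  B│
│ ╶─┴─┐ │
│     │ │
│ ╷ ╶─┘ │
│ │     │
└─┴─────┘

Finding path from (0, 0) to (1, 3):
Path: (0,0) → (0,1) → (1,1) → (1,0) → (2,0) → (2,1) → (3,1) → (3,2) → (3,3) → (2,3) → (1,3)
Distance: 10 steps

Solution:

┌───┬─┬─┐
│A ↓│ │ │
├─╴ │ ╵ │
│↓ ↲│  B│
│ ╶─┴─┐ │
│↳ ↓  │↑│
│ ╷ ╶─┘ │
│ │↳ → ↑│
└─┴─────┘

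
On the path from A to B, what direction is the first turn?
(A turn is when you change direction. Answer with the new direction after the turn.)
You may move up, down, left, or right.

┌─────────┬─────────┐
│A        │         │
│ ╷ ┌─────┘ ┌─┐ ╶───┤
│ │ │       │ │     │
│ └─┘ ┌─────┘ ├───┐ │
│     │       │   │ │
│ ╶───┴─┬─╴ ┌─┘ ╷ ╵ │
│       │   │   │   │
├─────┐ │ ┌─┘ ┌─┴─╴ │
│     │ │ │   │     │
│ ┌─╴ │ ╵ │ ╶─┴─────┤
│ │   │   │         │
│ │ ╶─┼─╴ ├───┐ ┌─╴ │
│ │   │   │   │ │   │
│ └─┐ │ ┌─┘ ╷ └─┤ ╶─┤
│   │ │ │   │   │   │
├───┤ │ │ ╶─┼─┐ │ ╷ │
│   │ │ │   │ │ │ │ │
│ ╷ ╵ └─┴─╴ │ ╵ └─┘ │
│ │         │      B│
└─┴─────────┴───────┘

Directions: down, down, right, right, up, right, right, right, up, right, right, down, right, right, down, down, left, up, left, down, left, down, left, down, right, right, right, right, down, left, down, right, down, down
First turn direction: right

Solution:

┌─────────┬─────────┐
│A        │↱ → ↓    │
│ ╷ ┌─────┘ ┌─┐ ╶───┤
│↓│ │↱ → → ↑│ │↳ → ↓│
│ └─┘ ┌─────┘ ├───┐ │
│↳ → ↑│       │↓ ↰│↓│
│ ╶───┴─┬─╴ ┌─┘ ╷ ╵ │
│       │   │↓ ↲│↑ ↲│
├─────┐ │ ┌─┘ ┌─┴─╴ │
│     │ │ │↓ ↲│     │
│ ┌─╴ │ ╵ │ ╶─┴─────┤
│ │   │   │↳ → → → ↓│
│ │ ╶─┼─╴ ├───┐ ┌─╴ │
│ │   │   │   │ │↓ ↲│
│ └─┐ │ ┌─┘ ╷ └─┤ ╶─┤
│   │ │ │   │   │↳ ↓│
├───┤ │ │ ╶─┼─┐ │ ╷ │
│   │ │ │   │ │ │ │↓│
│ ╷ ╵ └─┴─╴ │ ╵ └─┘ │
│ │         │      B│
└─┴─────────┴───────┘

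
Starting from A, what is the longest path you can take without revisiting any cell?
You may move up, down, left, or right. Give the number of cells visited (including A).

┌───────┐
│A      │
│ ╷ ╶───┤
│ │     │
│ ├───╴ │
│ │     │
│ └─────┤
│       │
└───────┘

Finding longest simple path using DFS:
Start: (0, 0)
Longest path visits 8 cells
Path: A → right → down → right → right → down → left → left

Solution:

┌───────┐
│A ↓    │
│ ╷ ╶───┤
│ │↳ → ↓│
│ ├───╴ │
│ │B ← ↲│
│ └─────┤
│       │
└───────┘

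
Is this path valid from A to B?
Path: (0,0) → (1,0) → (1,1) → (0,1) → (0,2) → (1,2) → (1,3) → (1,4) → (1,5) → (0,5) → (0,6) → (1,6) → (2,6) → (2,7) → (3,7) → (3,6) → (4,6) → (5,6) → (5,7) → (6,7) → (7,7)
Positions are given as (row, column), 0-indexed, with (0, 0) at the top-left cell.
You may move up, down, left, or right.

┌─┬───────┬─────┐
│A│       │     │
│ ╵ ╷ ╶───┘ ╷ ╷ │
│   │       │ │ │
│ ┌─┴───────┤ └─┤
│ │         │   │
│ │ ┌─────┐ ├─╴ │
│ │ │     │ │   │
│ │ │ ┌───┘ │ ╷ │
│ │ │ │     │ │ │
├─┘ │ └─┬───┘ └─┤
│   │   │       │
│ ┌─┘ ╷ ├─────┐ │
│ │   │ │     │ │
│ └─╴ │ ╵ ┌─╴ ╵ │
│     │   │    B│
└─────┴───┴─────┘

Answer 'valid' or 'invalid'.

Checking path validity:
Result: All consecutive moves are passable.

valid

Correct solution:

┌─┬───────┬─────┐
│A│↱ ↓    │↱ ↓  │
│ ╵ ╷ ╶───┘ ╷ ╷ │
│↳ ↑│↳ → → ↑│↓│ │
│ ┌─┴───────┤ └─┤
│ │         │↳ ↓│
│ │ ┌─────┐ ├─╴ │
│ │ │     │ │↓ ↲│
│ │ │ ┌───┘ │ ╷ │
│ │ │ │     │↓│ │
├─┘ │ └─┬───┘ └─┤
│   │   │    ↳ ↓│
│ ┌─┘ ╷ ├─────┐ │
│ │   │ │     │↓│
│ └─╴ │ ╵ ┌─╴ ╵ │
│     │   │    B│
└─────┴───┴─────┘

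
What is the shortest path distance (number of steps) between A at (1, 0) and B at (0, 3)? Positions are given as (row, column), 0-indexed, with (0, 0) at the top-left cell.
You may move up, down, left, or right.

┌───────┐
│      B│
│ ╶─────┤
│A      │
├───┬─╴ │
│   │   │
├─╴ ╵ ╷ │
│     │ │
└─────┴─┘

Finding path from (1, 0) to (0, 3):
Path: (1,0) → (0,0) → (0,1) → (0,2) → (0,3)
Distance: 4 steps

Solution:

┌───────┐
│↱ → → B│
│ ╶─────┤
│A      │
├───┬─╴ │
│   │   │
├─╴ ╵ ╷ │
│     │ │
└─────┴─┘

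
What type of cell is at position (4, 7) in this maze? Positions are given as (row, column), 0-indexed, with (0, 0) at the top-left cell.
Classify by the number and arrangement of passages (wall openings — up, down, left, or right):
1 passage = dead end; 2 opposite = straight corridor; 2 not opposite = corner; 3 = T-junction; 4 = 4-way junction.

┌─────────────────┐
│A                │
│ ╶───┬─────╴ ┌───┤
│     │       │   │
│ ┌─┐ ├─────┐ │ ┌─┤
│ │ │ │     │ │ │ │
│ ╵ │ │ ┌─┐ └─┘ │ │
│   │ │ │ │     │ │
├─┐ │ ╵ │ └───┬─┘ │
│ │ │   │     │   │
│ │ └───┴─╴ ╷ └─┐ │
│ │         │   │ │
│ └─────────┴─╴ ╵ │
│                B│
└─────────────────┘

Checking cell at (4, 7):
Number of passages: 1
Cell type: dead end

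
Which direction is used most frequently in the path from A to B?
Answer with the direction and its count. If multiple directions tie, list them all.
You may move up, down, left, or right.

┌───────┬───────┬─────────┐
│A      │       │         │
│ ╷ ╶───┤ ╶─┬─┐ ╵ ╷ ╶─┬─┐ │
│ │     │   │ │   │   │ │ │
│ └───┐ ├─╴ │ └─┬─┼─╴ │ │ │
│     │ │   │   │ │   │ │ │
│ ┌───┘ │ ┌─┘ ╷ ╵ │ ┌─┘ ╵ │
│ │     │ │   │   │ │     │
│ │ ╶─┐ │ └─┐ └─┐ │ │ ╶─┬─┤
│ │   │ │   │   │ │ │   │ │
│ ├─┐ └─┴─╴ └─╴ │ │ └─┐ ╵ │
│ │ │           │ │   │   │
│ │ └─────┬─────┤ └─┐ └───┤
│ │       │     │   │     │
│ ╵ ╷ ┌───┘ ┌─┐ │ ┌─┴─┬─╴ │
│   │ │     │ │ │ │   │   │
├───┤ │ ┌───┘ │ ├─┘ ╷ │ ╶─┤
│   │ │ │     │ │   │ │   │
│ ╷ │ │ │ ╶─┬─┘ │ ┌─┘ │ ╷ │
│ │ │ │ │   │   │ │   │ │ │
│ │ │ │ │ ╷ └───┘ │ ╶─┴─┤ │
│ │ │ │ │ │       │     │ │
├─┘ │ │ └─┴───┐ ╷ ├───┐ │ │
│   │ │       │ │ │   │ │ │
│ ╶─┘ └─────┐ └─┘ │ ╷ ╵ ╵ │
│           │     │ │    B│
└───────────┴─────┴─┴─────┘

Directions: right, down, right, right, down, down, left, left, down, right, down, right, right, right, up, left, up, up, right, up, left, up, right, right, right, down, right, up, right, down, right, down, left, down, down, down, right, down, right, right, down, left, down, right, down, down, down, down
Counts: {'right': 18, 'down': 18, 'left': 6, 'up': 6}
Most common: down and right (tied at 18 times each)

Solution:

┌───────┬───────┬─────────┐
│A ↓    │↱ → → ↓│↱ ↓      │
│ ╷ ╶───┤ ╶─┬─┐ ╵ ╷ ╶─┬─┐ │
│ │↳ → ↓│↑ ↰│ │↳ ↑│↳ ↓│ │ │
│ └───┐ ├─╴ │ └─┬─┼─╴ │ │ │
│     │↓│↱ ↑│   │ │↓ ↲│ │ │
│ ┌───┘ │ ┌─┘ ╷ ╵ │ ┌─┘ ╵ │
│ │↓ ← ↲│↑│   │   │↓│     │
│ │ ╶─┐ │ └─┐ └─┐ │ │ ╶─┬─┤
│ │↳ ↓│ │↑ ↰│   │ │↓│   │ │
│ ├─┐ └─┴─╴ └─╴ │ │ └─┐ ╵ │
│ │ │↳ → → ↑    │ │↳ ↓│   │
│ │ └─────┬─────┤ └─┐ └───┤
│ │       │     │   │↳ → ↓│
│ ╵ ╷ ┌───┘ ┌─┐ │ ┌─┴─┬─╴ │
│   │ │     │ │ │ │   │↓ ↲│
├───┤ │ ┌───┘ │ ├─┘ ╷ │ ╶─┤
│   │ │ │     │ │   │ │↳ ↓│
│ ╷ │ │ │ ╶─┬─┘ │ ┌─┘ │ ╷ │
│ │ │ │ │   │   │ │   │ │↓│
│ │ │ │ │ ╷ └───┘ │ ╶─┴─┤ │
│ │ │ │ │ │       │     │↓│
├─┘ │ │ └─┴───┐ ╷ ├───┐ │ │
│   │ │       │ │ │   │ │↓│
│ ╶─┘ └─────┐ └─┘ │ ╷ ╵ ╵ │
│           │     │ │    B│
└───────────┴─────┴─┴─────┘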